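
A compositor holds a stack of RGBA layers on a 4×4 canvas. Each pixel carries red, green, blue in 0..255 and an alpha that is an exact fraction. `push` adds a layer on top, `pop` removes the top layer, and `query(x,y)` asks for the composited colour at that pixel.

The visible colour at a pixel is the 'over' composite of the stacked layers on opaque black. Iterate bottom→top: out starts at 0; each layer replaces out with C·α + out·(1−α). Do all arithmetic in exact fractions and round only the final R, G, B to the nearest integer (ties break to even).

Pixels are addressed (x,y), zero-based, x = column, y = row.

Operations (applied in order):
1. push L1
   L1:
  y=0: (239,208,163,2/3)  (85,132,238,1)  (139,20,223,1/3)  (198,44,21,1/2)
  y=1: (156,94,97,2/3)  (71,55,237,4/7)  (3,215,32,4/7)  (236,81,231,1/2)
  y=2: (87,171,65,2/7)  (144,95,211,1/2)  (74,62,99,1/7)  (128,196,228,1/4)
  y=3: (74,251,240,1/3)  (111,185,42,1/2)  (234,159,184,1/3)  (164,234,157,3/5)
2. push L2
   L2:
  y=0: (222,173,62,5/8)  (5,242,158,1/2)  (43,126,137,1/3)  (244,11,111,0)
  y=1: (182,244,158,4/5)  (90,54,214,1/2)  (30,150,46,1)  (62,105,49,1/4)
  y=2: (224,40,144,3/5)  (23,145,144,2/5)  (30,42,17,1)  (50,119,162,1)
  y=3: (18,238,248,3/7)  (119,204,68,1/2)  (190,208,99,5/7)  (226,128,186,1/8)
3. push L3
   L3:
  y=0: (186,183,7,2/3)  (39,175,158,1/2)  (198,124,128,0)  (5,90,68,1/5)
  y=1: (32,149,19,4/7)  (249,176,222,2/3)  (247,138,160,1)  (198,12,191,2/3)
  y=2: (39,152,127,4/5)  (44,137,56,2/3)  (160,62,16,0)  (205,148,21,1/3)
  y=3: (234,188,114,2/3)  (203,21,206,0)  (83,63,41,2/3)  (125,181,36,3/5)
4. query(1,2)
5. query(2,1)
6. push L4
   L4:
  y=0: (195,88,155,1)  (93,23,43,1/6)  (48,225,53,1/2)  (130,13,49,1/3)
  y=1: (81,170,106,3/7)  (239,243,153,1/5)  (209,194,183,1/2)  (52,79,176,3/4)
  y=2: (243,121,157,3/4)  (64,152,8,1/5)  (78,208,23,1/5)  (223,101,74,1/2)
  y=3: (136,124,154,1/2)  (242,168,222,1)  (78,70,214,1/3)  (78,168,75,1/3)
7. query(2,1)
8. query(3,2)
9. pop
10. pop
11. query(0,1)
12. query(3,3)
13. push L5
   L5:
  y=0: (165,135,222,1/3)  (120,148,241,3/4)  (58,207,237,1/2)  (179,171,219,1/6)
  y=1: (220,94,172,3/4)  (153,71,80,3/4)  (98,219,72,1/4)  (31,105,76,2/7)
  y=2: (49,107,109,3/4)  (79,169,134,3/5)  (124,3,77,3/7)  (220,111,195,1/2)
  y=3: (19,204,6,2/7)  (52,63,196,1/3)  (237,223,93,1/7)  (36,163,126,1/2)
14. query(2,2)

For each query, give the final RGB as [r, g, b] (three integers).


query (1,2) [L1,L2,L3] — begin 0,0,0
+L1 (α=1/2) → [72, 95/2, 211/2]
+L2 (α=2/5) → [262/5, 173/2, 1209/10]
+L3 (α=2/3) → [234/5, 721/6, 2329/30]
= [47, 120, 78]

at x=2,y=1 over L1,L2,L3:
L1 α=4/7: [12/7, 860/7, 128/7]
L2 α=1: [30, 150, 46]
L3 α=1: [247, 138, 160]
→ [247, 138, 160]

query (2,1) [L1,L2,L3,L4] — begin 0,0,0
after L1 α=4/7: [12/7, 860/7, 128/7]
after L2 α=1: [30, 150, 46]
after L3 α=1: [247, 138, 160]
after L4 α=1/2: [228, 166, 343/2]
→ [228, 166, 172]

at x=3,y=2 over L1,L2,L3,L4:
+L1 (α=1/4) → [32, 49, 57]
+L2 (α=1) → [50, 119, 162]
+L3 (α=1/3) → [305/3, 386/3, 115]
+L4 (α=1/2) → [487/3, 689/6, 189/2]
= [162, 115, 94]

at x=0,y=1 over L1,L2:
+L1 (α=2/3) → [104, 188/3, 194/3]
+L2 (α=4/5) → [832/5, 3116/15, 418/3]
= [166, 208, 139]

(3,3) stack=L1,L2; from [0,0,0]:
L1 α=3/5: [492/5, 702/5, 471/5]
L2 α=1/8: [2287/20, 2777/20, 4227/40]
rounded: [114, 139, 106]

query (2,2) [L1,L2,L5] — begin 0,0,0
L1 α=1/7: [74/7, 62/7, 99/7]
L2 α=1: [30, 42, 17]
L5 α=3/7: [492/7, 177/7, 299/7]
= [70, 25, 43]


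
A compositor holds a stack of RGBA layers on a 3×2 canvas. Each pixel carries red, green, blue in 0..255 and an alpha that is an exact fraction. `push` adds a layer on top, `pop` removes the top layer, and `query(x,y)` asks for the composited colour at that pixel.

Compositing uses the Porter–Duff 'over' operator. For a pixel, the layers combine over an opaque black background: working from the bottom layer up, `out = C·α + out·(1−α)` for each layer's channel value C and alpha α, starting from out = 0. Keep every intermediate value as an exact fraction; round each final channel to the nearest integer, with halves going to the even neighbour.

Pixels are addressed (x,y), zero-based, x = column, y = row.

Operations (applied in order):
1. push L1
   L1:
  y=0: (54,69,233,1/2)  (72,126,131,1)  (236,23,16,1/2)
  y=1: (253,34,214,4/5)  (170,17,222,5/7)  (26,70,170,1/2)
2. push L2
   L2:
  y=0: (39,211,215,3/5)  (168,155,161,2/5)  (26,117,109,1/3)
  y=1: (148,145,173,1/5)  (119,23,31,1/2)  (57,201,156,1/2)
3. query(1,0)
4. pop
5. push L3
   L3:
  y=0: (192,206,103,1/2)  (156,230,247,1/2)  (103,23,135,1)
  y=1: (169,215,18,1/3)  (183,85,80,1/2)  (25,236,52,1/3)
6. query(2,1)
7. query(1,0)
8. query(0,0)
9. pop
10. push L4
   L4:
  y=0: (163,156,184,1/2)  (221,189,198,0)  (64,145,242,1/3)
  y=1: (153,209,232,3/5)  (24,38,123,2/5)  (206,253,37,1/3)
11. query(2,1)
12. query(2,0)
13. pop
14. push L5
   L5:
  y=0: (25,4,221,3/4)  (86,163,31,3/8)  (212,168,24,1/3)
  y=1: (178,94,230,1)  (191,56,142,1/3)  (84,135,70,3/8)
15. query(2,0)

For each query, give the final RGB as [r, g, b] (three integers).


query (1,0) [L1,L2] — begin 0,0,0
L1 α=1: [72, 126, 131]
L2 α=2/5: [552/5, 688/5, 143]
rounded: [110, 138, 143]

at x=2,y=1 over L1,L3:
L1 α=1/2: [13, 35, 85]
L3 α=1/3: [17, 102, 74]
→ [17, 102, 74]

(1,0) stack=L1,L3; from [0,0,0]:
+L1 (α=1) → [72, 126, 131]
+L3 (α=1/2) → [114, 178, 189]
rounded: [114, 178, 189]

query (0,0) [L1,L3] — begin 0,0,0
after L1 α=1/2: [27, 69/2, 233/2]
after L3 α=1/2: [219/2, 481/4, 439/4]
rounded: [110, 120, 110]

(2,1) stack=L1,L4; from [0,0,0]:
+L1 (α=1/2) → [13, 35, 85]
+L4 (α=1/3) → [232/3, 323/3, 69]
rounded: [77, 108, 69]

query (2,0) [L1,L4] — begin 0,0,0
after L1 α=1/2: [118, 23/2, 8]
after L4 α=1/3: [100, 56, 86]
→ [100, 56, 86]

query (2,0) [L1,L5] — begin 0,0,0
after L1 α=1/2: [118, 23/2, 8]
after L5 α=1/3: [448/3, 191/3, 40/3]
= [149, 64, 13]


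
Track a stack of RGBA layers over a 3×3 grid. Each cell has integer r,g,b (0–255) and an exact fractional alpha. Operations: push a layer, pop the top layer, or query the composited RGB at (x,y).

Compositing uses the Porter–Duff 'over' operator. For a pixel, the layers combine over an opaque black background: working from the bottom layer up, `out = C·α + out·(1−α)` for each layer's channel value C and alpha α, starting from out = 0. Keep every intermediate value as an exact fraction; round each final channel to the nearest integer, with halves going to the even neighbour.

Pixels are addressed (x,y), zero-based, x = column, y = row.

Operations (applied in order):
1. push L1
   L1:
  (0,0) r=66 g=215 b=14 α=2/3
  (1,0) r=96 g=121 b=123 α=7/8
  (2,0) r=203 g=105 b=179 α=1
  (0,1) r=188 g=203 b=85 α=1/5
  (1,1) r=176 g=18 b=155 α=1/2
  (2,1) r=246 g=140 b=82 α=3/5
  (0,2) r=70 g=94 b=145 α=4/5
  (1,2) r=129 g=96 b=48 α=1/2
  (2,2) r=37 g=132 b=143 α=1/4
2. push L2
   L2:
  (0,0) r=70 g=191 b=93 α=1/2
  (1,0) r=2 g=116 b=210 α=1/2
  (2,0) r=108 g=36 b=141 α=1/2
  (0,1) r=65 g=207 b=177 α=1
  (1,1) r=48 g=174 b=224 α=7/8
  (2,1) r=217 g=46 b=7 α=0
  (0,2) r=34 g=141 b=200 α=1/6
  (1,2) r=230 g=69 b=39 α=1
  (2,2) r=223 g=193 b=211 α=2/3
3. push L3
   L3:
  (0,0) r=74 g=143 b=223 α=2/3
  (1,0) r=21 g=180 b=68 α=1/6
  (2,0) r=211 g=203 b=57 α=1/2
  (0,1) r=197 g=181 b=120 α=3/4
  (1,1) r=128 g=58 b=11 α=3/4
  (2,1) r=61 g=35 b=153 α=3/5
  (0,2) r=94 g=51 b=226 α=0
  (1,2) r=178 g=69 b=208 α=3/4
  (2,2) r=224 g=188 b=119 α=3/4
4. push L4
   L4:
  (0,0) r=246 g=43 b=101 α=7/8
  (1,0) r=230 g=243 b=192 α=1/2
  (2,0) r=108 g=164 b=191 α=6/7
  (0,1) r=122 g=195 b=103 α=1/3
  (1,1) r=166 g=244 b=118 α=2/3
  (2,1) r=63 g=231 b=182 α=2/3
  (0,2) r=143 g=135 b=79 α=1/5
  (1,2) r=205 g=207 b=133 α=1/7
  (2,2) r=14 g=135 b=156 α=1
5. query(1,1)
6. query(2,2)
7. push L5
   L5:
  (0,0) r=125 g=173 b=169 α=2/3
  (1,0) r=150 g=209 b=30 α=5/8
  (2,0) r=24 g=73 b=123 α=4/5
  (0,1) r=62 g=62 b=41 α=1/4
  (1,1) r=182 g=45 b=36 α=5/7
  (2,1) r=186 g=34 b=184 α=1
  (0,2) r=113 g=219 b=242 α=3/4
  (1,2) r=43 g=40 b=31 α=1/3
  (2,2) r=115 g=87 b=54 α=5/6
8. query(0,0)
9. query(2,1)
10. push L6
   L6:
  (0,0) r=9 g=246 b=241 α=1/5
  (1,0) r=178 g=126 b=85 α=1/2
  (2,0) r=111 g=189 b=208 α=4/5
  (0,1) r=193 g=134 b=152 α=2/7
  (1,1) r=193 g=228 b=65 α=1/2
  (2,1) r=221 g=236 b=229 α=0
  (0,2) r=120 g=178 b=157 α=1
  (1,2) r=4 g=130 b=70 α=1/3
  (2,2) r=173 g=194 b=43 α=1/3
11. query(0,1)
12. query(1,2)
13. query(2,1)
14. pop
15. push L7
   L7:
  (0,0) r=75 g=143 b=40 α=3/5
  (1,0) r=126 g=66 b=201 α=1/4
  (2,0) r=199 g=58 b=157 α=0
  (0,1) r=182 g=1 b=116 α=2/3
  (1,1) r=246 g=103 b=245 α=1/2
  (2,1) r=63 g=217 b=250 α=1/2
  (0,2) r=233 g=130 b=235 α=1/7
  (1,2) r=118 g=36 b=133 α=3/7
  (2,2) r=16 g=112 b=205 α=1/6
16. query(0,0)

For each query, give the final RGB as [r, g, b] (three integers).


(1,1) stack=L1,L2,L3,L4; from [0,0,0]:
after L1 α=1/2: [88, 9, 155/2]
after L2 α=7/8: [53, 1227/8, 3291/16]
after L3 α=3/4: [437/4, 2619/32, 3819/64]
after L4 α=2/3: [1765/12, 18235/96, 18923/192]
rounded: [147, 190, 99]

query (2,2) [L1,L2,L3,L4] — begin 0,0,0
+L1 (α=1/4) → [37/4, 33, 143/4]
+L2 (α=2/3) → [607/4, 419/3, 1831/12]
+L3 (α=3/4) → [3295/16, 2111/12, 6115/48]
+L4 (α=1) → [14, 135, 156]
rounded: [14, 135, 156]

at x=0,y=0 over L1,L2,L3,L4,L5:
L1 α=2/3: [44, 430/3, 28/3]
L2 α=1/2: [57, 1003/6, 307/6]
L3 α=2/3: [205/3, 2719/18, 2983/18]
L4 α=7/8: [5371/24, 8137/144, 15709/144]
L5 α=2/3: [11371/72, 57961/432, 64381/432]
rounded: [158, 134, 149]

at x=2,y=1 over L1,L2,L3,L4,L5:
L1 α=3/5: [738/5, 84, 246/5]
L2 α=0: [738/5, 84, 246/5]
L3 α=3/5: [2391/25, 273/5, 2787/25]
L4 α=2/3: [1847/25, 861/5, 11887/75]
L5 α=1: [186, 34, 184]
rounded: [186, 34, 184]

query (0,1) [L1,L2,L3,L4,L5,L6] — begin 0,0,0
+L1 (α=1/5) → [188/5, 203/5, 17]
+L2 (α=1) → [65, 207, 177]
+L3 (α=3/4) → [164, 375/2, 537/4]
+L4 (α=1/3) → [150, 190, 743/6]
+L5 (α=1/4) → [128, 158, 825/8]
+L6 (α=2/7) → [1026/7, 1058/7, 6557/56]
rounded: [147, 151, 117]

query (1,2) [L1,L2,L3,L4,L5,L6] — begin 0,0,0
+L1 (α=1/2) → [129/2, 48, 24]
+L2 (α=1) → [230, 69, 39]
+L3 (α=3/4) → [191, 69, 663/4]
+L4 (α=1/7) → [193, 621/7, 2255/14]
+L5 (α=1/3) → [143, 1522/21, 824/7]
+L6 (α=1/3) → [290/3, 5774/63, 2138/21]
= [97, 92, 102]

(2,1) stack=L1,L2,L3,L4,L5,L6; from [0,0,0]:
L1 α=3/5: [738/5, 84, 246/5]
L2 α=0: [738/5, 84, 246/5]
L3 α=3/5: [2391/25, 273/5, 2787/25]
L4 α=2/3: [1847/25, 861/5, 11887/75]
L5 α=1: [186, 34, 184]
L6 α=0: [186, 34, 184]
= [186, 34, 184]

(0,0) stack=L1,L2,L3,L4,L5,L7; from [0,0,0]:
after L1 α=2/3: [44, 430/3, 28/3]
after L2 α=1/2: [57, 1003/6, 307/6]
after L3 α=2/3: [205/3, 2719/18, 2983/18]
after L4 α=7/8: [5371/24, 8137/144, 15709/144]
after L5 α=2/3: [11371/72, 57961/432, 64381/432]
after L7 α=3/5: [19471/180, 30125/216, 90301/1080]
= [108, 139, 84]


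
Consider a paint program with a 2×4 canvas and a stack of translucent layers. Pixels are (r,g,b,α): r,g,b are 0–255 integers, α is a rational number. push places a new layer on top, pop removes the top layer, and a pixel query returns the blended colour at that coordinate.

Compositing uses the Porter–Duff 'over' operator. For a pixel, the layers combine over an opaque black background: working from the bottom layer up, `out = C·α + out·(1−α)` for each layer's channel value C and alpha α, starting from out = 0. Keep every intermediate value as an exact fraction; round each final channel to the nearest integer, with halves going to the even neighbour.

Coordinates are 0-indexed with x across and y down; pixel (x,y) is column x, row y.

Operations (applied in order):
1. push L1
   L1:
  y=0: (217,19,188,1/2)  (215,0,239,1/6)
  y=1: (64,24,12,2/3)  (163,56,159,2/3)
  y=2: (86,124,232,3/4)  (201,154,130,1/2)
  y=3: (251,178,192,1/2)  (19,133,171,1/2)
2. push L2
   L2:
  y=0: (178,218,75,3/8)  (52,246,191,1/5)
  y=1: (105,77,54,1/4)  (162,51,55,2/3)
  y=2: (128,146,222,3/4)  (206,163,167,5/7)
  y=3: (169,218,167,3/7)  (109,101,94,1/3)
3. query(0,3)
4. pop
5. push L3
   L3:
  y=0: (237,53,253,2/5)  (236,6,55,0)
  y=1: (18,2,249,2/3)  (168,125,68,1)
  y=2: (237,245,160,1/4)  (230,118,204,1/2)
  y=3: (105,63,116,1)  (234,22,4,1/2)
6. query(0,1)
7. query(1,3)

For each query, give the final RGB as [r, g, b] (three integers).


query (0,3) [L1,L2] — begin 0,0,0
after L1 α=1/2: [251/2, 89, 96]
after L2 α=3/7: [1009/7, 1010/7, 885/7]
rounded: [144, 144, 126]

(0,1) stack=L1,L3; from [0,0,0]:
after L1 α=2/3: [128/3, 16, 8]
after L3 α=2/3: [236/9, 20/3, 506/3]
= [26, 7, 169]

(1,3) stack=L1,L3; from [0,0,0]:
L1 α=1/2: [19/2, 133/2, 171/2]
L3 α=1/2: [487/4, 177/4, 179/4]
→ [122, 44, 45]


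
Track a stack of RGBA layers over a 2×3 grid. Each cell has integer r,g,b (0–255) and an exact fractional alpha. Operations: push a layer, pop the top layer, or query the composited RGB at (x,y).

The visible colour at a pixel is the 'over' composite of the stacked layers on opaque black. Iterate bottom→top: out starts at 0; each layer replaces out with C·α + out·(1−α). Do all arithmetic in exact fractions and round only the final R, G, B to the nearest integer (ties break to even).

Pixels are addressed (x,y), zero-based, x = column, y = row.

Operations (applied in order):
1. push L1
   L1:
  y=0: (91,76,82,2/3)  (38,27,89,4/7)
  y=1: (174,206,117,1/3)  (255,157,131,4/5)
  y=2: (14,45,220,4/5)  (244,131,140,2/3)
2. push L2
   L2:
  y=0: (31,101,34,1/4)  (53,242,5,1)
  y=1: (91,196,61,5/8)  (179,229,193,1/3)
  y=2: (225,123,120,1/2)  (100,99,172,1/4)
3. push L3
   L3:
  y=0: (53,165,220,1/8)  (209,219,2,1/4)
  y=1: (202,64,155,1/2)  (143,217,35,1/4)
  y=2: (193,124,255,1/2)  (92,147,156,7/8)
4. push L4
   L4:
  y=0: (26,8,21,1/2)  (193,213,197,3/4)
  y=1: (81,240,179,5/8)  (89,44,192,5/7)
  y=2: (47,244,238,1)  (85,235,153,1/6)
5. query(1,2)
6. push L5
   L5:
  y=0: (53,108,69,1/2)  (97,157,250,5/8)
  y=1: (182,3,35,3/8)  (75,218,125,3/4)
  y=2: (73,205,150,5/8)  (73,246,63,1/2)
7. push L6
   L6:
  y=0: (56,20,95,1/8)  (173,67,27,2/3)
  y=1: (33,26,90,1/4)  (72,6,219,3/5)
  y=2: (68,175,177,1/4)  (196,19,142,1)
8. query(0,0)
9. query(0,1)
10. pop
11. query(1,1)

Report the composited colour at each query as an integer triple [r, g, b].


query (1,2) [L1,L2,L3,L4] — begin 0,0,0
after L1 α=2/3: [488/3, 262/3, 280/3]
after L2 α=1/4: [147, 361/4, 113]
after L3 α=7/8: [791/8, 4477/32, 1205/8]
after L4 α=1/6: [1545/16, 29905/192, 7249/48]
→ [97, 156, 151]

query (0,0) [L1,L2,L3,L4,L5,L6] — begin 0,0,0
after L1 α=2/3: [182/3, 152/3, 164/3]
after L2 α=1/4: [213/4, 253/4, 99/2]
after L3 α=1/8: [1703/32, 2431/32, 1133/16]
after L4 α=1/2: [2535/64, 2687/64, 1469/32]
after L5 α=1/2: [5927/128, 9599/128, 3677/64]
after L6 α=1/8: [48657/1024, 69753/1024, 31819/512]
→ [48, 68, 62]

at x=0,y=1 over L1,L2,L3,L4,L5,L6:
after L1 α=1/3: [58, 206/3, 39]
after L2 α=5/8: [629/8, 593/4, 211/4]
after L3 α=1/2: [2245/16, 849/8, 831/8]
after L4 α=5/8: [13215/128, 12147/64, 9653/64]
after L5 α=3/8: [135963/1024, 61311/512, 54985/512]
after L6 α=1/4: [441681/4096, 197245/2048, 211035/2048]
rounded: [108, 96, 103]

query (1,1) [L1,L2,L3,L4,L5] — begin 0,0,0
L1 α=4/5: [204, 628/5, 524/5]
L2 α=1/3: [587/3, 2401/15, 671/5]
L3 α=1/4: [365/2, 1743/10, 547/5]
L4 α=5/7: [810/7, 2843/35, 842/5]
L5 α=3/4: [2385/28, 25733/140, 2717/20]
= [85, 184, 136]


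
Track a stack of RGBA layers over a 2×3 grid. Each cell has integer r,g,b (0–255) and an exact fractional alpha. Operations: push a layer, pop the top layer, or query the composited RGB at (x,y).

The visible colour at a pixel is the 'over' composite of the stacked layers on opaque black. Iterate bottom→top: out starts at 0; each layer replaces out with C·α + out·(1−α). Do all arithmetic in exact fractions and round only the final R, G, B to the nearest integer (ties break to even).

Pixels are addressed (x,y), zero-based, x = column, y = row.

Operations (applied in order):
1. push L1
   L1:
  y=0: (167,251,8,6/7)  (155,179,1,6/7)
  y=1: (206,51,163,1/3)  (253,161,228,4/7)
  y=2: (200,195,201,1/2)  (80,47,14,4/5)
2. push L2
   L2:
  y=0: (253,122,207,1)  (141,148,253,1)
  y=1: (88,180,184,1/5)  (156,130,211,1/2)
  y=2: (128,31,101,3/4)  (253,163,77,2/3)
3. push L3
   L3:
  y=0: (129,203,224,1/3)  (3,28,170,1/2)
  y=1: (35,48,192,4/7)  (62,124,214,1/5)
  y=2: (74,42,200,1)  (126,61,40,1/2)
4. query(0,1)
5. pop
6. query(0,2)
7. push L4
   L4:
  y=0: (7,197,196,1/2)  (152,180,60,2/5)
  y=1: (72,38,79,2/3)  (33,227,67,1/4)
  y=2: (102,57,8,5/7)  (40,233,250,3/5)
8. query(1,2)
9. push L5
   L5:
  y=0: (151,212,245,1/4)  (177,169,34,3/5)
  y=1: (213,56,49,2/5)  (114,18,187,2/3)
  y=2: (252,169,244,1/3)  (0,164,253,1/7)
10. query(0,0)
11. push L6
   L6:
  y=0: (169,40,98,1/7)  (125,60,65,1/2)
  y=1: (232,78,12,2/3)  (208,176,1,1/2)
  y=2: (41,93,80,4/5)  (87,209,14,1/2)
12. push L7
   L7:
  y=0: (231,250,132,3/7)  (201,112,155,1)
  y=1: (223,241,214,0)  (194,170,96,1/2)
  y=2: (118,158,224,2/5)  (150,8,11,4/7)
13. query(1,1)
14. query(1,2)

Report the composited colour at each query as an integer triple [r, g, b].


query (0,1) [L1,L2,L3] — begin 0,0,0
after L1 α=1/3: [206/3, 17, 163/3]
after L2 α=1/5: [1088/15, 248/5, 1204/15]
after L3 α=4/7: [1788/35, 1704/35, 5044/35]
= [51, 49, 144]

at x=0,y=2 over L1,L2:
after L1 α=1/2: [100, 195/2, 201/2]
after L2 α=3/4: [121, 381/8, 807/8]
rounded: [121, 48, 101]

at x=1,y=2 over L1,L2,L4:
L1 α=4/5: [64, 188/5, 56/5]
L2 α=2/3: [190, 606/5, 826/15]
L4 α=3/5: [100, 4707/25, 12902/75]
= [100, 188, 172]

at x=0,y=0 over L1,L2,L4,L5:
after L1 α=6/7: [1002/7, 1506/7, 48/7]
after L2 α=1: [253, 122, 207]
after L4 α=1/2: [130, 319/2, 403/2]
after L5 α=1/4: [541/4, 1381/8, 1699/8]
rounded: [135, 173, 212]

(1,1) stack=L1,L2,L4,L5,L6,L7; from [0,0,0]:
+L1 (α=4/7) → [1012/7, 92, 912/7]
+L2 (α=1/2) → [1052/7, 111, 2389/14]
+L4 (α=1/4) → [3387/28, 140, 8105/56]
+L5 (α=2/3) → [3257/28, 176/3, 9683/56]
+L6 (α=1/2) → [9081/56, 352/3, 9739/112]
+L7 (α=1/2) → [19945/112, 431/3, 20491/224]
→ [178, 144, 91]

at x=1,y=2 over L1,L2,L4,L5,L6,L7:
+L1 (α=4/5) → [64, 188/5, 56/5]
+L2 (α=2/3) → [190, 606/5, 826/15]
+L4 (α=3/5) → [100, 4707/25, 12902/75]
+L5 (α=1/7) → [600/7, 32342/175, 32129/175]
+L6 (α=1/2) → [1209/14, 68917/350, 34579/350]
+L7 (α=4/7) → [12027/98, 217951/2450, 119137/2450]
= [123, 89, 49]


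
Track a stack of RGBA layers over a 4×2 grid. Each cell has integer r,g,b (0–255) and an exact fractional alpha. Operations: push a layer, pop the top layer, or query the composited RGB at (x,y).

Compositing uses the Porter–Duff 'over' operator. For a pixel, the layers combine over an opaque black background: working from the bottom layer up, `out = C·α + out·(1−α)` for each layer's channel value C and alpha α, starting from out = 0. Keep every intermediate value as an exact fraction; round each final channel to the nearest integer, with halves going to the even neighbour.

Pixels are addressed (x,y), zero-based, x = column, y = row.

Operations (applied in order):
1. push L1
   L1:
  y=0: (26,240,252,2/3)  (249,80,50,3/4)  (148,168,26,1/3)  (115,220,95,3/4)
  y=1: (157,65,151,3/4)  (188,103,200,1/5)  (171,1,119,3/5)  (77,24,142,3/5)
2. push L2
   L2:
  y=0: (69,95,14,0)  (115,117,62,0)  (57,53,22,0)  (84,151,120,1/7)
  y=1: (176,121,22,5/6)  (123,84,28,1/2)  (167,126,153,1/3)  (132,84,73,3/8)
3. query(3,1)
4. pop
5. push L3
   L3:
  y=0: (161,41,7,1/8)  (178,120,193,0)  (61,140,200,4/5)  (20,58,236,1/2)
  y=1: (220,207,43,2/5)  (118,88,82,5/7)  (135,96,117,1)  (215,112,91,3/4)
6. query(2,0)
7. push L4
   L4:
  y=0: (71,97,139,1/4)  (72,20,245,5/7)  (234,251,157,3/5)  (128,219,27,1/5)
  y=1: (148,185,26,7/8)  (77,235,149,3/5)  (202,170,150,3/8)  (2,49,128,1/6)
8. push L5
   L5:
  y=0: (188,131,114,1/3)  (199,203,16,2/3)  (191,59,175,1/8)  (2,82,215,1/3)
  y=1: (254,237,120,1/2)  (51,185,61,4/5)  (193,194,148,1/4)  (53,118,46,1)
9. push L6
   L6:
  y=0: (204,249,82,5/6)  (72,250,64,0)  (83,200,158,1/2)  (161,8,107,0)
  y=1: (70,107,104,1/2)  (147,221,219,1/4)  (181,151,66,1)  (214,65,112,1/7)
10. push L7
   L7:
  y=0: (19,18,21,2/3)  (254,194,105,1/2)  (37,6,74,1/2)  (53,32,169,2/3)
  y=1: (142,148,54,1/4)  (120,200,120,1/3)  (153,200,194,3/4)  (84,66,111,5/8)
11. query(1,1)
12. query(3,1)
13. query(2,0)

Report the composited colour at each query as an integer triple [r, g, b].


at x=3,y=1 over L1,L2:
+L1 (α=3/5) → [231/5, 72/5, 426/5]
+L2 (α=3/8) → [627/8, 81/2, 645/8]
rounded: [78, 40, 81]

at x=2,y=0 over L1,L3:
after L1 α=1/3: [148/3, 56, 26/3]
after L3 α=4/5: [176/3, 616/5, 2426/15]
= [59, 123, 162]

query (1,1) [L1,L3,L4,L5,L6,L7] — begin 0,0,0
L1 α=1/5: [188/5, 103/5, 40]
L3 α=5/7: [3326/35, 2406/35, 70]
L4 α=3/5: [14737/175, 29487/175, 587/5]
L5 α=4/5: [50437/875, 158987/875, 1807/25]
L6 α=1/4: [69984/875, 167584/875, 2724/25]
L7 α=1/3: [81656/875, 170056/875, 2816/25]
→ [93, 194, 113]

(3,1) stack=L1,L3,L4,L5,L6,L7; from [0,0,0]:
after L1 α=3/5: [231/5, 72/5, 426/5]
after L3 α=3/4: [864/5, 438/5, 1791/20]
after L4 α=1/6: [433/3, 487/6, 2303/24]
after L5 α=1: [53, 118, 46]
after L6 α=1/7: [76, 773/7, 388/7]
after L7 α=5/8: [81, 4629/56, 5049/56]
rounded: [81, 83, 90]

at x=2,y=0 over L1,L3,L4,L5,L6,L7:
L1 α=1/3: [148/3, 56, 26/3]
L3 α=4/5: [176/3, 616/5, 2426/15]
L4 α=3/5: [2458/15, 4997/25, 11917/75]
L5 α=1/8: [20071/120, 18227/100, 12068/75]
L6 α=1/2: [30031/240, 38227/200, 11959/75]
L7 α=1/2: [38911/480, 39427/400, 17509/150]
→ [81, 99, 117]


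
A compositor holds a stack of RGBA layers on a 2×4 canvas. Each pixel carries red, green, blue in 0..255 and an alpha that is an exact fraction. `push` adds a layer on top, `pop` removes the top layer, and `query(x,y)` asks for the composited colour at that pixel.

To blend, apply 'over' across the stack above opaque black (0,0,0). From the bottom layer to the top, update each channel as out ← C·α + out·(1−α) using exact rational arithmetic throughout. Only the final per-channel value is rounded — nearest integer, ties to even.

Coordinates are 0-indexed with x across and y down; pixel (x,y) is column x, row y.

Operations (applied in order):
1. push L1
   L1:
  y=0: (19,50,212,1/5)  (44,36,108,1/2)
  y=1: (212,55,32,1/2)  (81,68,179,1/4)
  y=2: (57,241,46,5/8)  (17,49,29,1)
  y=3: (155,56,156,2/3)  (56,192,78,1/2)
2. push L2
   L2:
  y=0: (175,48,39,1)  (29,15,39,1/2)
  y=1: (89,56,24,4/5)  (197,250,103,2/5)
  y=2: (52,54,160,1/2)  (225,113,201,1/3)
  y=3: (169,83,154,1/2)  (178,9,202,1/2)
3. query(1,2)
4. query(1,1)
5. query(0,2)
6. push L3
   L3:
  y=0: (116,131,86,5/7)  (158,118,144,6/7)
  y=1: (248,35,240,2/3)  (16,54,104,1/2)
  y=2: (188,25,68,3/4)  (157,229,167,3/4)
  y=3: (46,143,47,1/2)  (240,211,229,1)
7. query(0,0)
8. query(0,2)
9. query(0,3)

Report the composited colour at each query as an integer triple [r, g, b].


query (1,2) [L1,L2] — begin 0,0,0
L1 α=1: [17, 49, 29]
L2 α=1/3: [259/3, 211/3, 259/3]
→ [86, 70, 86]

at x=1,y=1 over L1,L2:
+L1 (α=1/4) → [81/4, 17, 179/4]
+L2 (α=2/5) → [1819/20, 551/5, 1361/20]
rounded: [91, 110, 68]

query (0,2) [L1,L2] — begin 0,0,0
after L1 α=5/8: [285/8, 1205/8, 115/4]
after L2 α=1/2: [701/16, 1637/16, 755/8]
rounded: [44, 102, 94]

at x=0,y=0 over L1,L2,L3:
L1 α=1/5: [19/5, 10, 212/5]
L2 α=1: [175, 48, 39]
L3 α=5/7: [930/7, 751/7, 508/7]
= [133, 107, 73]

(0,2) stack=L1,L2,L3; from [0,0,0]:
+L1 (α=5/8) → [285/8, 1205/8, 115/4]
+L2 (α=1/2) → [701/16, 1637/16, 755/8]
+L3 (α=3/4) → [9725/64, 2837/64, 2387/32]
→ [152, 44, 75]

query (0,3) [L1,L2,L3] — begin 0,0,0
+L1 (α=2/3) → [310/3, 112/3, 104]
+L2 (α=1/2) → [817/6, 361/6, 129]
+L3 (α=1/2) → [1093/12, 1219/12, 88]
rounded: [91, 102, 88]


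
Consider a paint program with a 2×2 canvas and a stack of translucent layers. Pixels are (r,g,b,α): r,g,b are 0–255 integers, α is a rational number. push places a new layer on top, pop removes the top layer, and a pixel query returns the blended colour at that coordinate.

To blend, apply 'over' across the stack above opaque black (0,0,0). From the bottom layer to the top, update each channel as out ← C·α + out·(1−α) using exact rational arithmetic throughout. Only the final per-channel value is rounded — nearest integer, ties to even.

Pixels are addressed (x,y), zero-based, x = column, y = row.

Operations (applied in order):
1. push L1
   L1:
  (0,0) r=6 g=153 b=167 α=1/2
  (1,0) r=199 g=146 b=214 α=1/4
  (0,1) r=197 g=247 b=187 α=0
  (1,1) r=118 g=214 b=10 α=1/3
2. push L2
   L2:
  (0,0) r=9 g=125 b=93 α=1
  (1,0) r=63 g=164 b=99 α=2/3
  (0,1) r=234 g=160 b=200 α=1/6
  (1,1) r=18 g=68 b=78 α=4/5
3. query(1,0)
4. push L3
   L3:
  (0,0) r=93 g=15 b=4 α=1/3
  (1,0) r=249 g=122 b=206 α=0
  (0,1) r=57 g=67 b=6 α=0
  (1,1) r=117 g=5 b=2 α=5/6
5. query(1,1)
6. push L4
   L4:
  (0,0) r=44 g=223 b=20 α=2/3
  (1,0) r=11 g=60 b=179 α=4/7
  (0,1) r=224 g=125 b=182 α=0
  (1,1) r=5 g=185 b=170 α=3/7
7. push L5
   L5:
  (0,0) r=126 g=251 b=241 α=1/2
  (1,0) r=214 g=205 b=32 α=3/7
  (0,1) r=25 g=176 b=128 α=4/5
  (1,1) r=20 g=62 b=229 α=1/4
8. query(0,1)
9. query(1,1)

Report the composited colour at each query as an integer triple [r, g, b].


at x=1,y=0 over L1,L2:
+L1 (α=1/4) → [199/4, 73/2, 107/2]
+L2 (α=2/3) → [703/12, 243/2, 503/6]
= [59, 122, 84]

(1,1) stack=L1,L2,L3; from [0,0,0]:
+L1 (α=1/3) → [118/3, 214/3, 10/3]
+L2 (α=4/5) → [334/15, 206/3, 946/15]
+L3 (α=5/6) → [9109/90, 281/18, 548/45]
rounded: [101, 16, 12]

at x=0,y=1 over L1,L2,L3,L4,L5:
+L1 (α=0) → [0, 0, 0]
+L2 (α=1/6) → [39, 80/3, 100/3]
+L3 (α=0) → [39, 80/3, 100/3]
+L4 (α=0) → [39, 80/3, 100/3]
+L5 (α=4/5) → [139/5, 2192/15, 1636/15]
→ [28, 146, 109]

query (1,1) [L1,L2,L3,L4,L5] — begin 0,0,0
+L1 (α=1/3) → [118/3, 214/3, 10/3]
+L2 (α=4/5) → [334/15, 206/3, 946/15]
+L3 (α=5/6) → [9109/90, 281/18, 548/45]
+L4 (α=3/7) → [2699/45, 5557/63, 25142/315]
+L5 (α=1/4) → [2999/60, 6859/84, 49187/420]
→ [50, 82, 117]


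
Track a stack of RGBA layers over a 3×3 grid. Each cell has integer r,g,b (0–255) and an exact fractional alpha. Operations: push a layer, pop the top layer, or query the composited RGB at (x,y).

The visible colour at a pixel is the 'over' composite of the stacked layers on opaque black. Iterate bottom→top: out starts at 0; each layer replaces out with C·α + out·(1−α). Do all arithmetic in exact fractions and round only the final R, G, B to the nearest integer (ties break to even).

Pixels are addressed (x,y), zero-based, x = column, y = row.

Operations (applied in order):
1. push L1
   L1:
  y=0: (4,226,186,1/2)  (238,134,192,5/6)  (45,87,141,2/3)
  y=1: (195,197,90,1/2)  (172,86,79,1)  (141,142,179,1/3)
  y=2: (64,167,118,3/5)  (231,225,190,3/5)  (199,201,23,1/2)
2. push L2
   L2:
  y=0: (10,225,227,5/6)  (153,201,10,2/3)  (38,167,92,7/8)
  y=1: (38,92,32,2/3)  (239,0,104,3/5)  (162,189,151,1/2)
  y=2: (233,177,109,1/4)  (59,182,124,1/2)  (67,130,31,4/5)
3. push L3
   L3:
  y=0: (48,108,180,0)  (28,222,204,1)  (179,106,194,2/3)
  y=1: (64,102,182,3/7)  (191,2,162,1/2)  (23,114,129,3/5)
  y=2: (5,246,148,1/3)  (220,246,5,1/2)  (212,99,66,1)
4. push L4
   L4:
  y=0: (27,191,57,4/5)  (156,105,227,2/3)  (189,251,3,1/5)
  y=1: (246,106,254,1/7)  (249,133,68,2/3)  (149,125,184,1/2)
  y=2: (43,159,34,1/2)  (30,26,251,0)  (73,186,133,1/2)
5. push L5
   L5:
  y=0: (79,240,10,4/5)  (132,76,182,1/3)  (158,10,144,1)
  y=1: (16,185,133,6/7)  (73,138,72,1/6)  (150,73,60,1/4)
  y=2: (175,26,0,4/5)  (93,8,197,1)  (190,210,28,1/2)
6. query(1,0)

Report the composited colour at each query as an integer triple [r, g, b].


query (1,0) [L1,L2,L3,L4,L5] — begin 0,0,0
+L1 (α=5/6) → [595/3, 335/3, 160]
+L2 (α=2/3) → [1513/9, 1541/9, 60]
+L3 (α=1) → [28, 222, 204]
+L4 (α=2/3) → [340/3, 144, 658/3]
+L5 (α=1/3) → [1076/9, 364/3, 1862/9]
rounded: [120, 121, 207]


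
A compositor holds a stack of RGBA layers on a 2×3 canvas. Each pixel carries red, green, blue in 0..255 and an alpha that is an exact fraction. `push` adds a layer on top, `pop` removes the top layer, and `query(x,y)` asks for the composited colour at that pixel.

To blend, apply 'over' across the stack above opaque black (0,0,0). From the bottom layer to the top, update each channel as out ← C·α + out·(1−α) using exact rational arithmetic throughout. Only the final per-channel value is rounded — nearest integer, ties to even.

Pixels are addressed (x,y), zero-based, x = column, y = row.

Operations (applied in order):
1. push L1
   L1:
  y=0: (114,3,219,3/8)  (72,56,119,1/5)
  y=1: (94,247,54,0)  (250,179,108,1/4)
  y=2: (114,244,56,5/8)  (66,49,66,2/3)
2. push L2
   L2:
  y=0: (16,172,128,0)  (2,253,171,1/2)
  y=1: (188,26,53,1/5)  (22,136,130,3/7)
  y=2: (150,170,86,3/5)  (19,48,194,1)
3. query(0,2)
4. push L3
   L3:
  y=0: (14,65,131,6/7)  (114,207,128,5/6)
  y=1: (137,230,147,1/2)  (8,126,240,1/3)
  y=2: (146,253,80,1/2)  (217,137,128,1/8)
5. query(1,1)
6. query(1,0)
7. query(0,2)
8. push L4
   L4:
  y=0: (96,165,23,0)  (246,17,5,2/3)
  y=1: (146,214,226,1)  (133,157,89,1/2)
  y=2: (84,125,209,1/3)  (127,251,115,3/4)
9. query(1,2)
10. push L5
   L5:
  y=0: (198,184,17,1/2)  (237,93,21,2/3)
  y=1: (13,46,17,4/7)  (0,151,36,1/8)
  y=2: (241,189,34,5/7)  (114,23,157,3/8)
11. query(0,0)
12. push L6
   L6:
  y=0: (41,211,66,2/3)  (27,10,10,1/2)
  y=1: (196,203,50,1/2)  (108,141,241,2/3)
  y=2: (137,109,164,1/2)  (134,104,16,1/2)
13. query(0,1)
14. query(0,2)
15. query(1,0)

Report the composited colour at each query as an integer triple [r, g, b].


at x=0,y=2 over L1,L2:
L1 α=5/8: [285/4, 305/2, 35]
L2 α=3/5: [237/2, 163, 328/5]
= [118, 163, 66]

query (1,1) [L1,L2,L3] — begin 0,0,0
L1 α=1/4: [125/2, 179/4, 27]
L2 α=3/7: [316/7, 587/7, 498/7]
L3 α=1/3: [688/21, 2056/21, 892/7]
rounded: [33, 98, 127]

at x=1,y=0 over L1,L2,L3:
after L1 α=1/5: [72/5, 56/5, 119/5]
after L2 α=1/2: [41/5, 1321/10, 487/5]
after L3 α=5/6: [2891/30, 11671/60, 1229/10]
rounded: [96, 195, 123]

at x=0,y=2 over L1,L2,L3:
+L1 (α=5/8) → [285/4, 305/2, 35]
+L2 (α=3/5) → [237/2, 163, 328/5]
+L3 (α=1/2) → [529/4, 208, 364/5]
= [132, 208, 73]

query (1,2) [L1,L2,L3,L4] — begin 0,0,0
L1 α=2/3: [44, 98/3, 44]
L2 α=1: [19, 48, 194]
L3 α=1/8: [175/4, 473/8, 743/4]
L4 α=3/4: [1699/16, 6497/32, 2123/16]
→ [106, 203, 133]

at x=0,y=0 over L1,L2,L3,L4,L5:
+L1 (α=3/8) → [171/4, 9/8, 657/8]
+L2 (α=0) → [171/4, 9/8, 657/8]
+L3 (α=6/7) → [507/28, 447/8, 6945/56]
+L4 (α=0) → [507/28, 447/8, 6945/56]
+L5 (α=1/2) → [6051/56, 1919/16, 7897/112]
rounded: [108, 120, 71]

at x=0,y=1 over L1,L2,L3,L4,L5,L6:
after L1 α=0: [0, 0, 0]
after L2 α=1/5: [188/5, 26/5, 53/5]
after L3 α=1/2: [873/10, 588/5, 394/5]
after L4 α=1: [146, 214, 226]
after L5 α=4/7: [70, 118, 746/7]
after L6 α=1/2: [133, 321/2, 548/7]
= [133, 160, 78]

at x=0,y=2 over L1,L2,L3,L4,L5,L6:
+L1 (α=5/8) → [285/4, 305/2, 35]
+L2 (α=3/5) → [237/2, 163, 328/5]
+L3 (α=1/2) → [529/4, 208, 364/5]
+L4 (α=1/3) → [697/6, 541/3, 591/5]
+L5 (α=5/7) → [616/3, 3917/21, 2032/35]
+L6 (α=1/2) → [1027/6, 3103/21, 3886/35]
→ [171, 148, 111]

at x=1,y=0 over L1,L2,L3,L4,L5,L6:
+L1 (α=1/5) → [72/5, 56/5, 119/5]
+L2 (α=1/2) → [41/5, 1321/10, 487/5]
+L3 (α=5/6) → [2891/30, 11671/60, 1229/10]
+L4 (α=2/3) → [17651/90, 13711/180, 443/10]
+L5 (α=2/3) → [60311/270, 47191/540, 863/30]
+L6 (α=1/2) → [67601/540, 52591/1080, 1163/60]
rounded: [125, 49, 19]


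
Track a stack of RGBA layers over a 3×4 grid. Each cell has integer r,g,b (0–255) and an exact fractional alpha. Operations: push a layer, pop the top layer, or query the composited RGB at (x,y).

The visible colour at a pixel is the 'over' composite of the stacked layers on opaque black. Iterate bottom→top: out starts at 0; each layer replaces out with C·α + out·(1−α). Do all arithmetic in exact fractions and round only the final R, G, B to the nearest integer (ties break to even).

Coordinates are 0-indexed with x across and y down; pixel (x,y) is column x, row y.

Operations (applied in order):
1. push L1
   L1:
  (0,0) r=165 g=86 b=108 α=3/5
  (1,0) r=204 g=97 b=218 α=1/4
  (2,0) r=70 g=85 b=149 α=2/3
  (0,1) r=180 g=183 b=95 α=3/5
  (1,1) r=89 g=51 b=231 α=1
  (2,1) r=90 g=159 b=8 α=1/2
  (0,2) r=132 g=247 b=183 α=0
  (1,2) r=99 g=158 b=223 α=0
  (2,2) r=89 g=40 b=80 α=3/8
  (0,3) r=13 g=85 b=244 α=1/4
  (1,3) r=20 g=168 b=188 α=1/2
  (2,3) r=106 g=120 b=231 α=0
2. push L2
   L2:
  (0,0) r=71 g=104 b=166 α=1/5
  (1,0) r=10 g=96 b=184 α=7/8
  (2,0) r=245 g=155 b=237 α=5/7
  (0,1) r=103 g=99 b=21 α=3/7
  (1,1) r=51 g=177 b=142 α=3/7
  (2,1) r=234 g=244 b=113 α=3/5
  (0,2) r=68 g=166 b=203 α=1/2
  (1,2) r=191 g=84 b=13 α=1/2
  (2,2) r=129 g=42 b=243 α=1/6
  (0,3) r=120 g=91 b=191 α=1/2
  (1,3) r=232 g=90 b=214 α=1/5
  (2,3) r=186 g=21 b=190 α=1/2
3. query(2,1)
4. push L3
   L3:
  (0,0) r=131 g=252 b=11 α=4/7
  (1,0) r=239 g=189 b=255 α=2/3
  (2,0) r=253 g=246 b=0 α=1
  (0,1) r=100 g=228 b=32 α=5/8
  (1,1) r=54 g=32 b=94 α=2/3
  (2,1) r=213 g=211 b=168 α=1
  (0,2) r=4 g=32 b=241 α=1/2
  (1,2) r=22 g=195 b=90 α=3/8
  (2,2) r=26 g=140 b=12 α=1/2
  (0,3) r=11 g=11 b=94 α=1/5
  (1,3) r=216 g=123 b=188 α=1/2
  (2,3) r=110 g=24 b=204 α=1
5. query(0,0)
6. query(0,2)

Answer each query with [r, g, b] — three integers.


query (2,1) [L1,L2] — begin 0,0,0
+L1 (α=1/2) → [45, 159/2, 4]
+L2 (α=3/5) → [792/5, 891/5, 347/5]
rounded: [158, 178, 69]

at x=0,y=0 over L1,L2,L3:
after L1 α=3/5: [99, 258/5, 324/5]
after L2 α=1/5: [467/5, 1552/25, 2126/25]
after L3 α=4/7: [4021/35, 29856/175, 7478/175]
= [115, 171, 43]

query (0,2) [L1,L2,L3] — begin 0,0,0
after L1 α=0: [0, 0, 0]
after L2 α=1/2: [34, 83, 203/2]
after L3 α=1/2: [19, 115/2, 685/4]
rounded: [19, 58, 171]


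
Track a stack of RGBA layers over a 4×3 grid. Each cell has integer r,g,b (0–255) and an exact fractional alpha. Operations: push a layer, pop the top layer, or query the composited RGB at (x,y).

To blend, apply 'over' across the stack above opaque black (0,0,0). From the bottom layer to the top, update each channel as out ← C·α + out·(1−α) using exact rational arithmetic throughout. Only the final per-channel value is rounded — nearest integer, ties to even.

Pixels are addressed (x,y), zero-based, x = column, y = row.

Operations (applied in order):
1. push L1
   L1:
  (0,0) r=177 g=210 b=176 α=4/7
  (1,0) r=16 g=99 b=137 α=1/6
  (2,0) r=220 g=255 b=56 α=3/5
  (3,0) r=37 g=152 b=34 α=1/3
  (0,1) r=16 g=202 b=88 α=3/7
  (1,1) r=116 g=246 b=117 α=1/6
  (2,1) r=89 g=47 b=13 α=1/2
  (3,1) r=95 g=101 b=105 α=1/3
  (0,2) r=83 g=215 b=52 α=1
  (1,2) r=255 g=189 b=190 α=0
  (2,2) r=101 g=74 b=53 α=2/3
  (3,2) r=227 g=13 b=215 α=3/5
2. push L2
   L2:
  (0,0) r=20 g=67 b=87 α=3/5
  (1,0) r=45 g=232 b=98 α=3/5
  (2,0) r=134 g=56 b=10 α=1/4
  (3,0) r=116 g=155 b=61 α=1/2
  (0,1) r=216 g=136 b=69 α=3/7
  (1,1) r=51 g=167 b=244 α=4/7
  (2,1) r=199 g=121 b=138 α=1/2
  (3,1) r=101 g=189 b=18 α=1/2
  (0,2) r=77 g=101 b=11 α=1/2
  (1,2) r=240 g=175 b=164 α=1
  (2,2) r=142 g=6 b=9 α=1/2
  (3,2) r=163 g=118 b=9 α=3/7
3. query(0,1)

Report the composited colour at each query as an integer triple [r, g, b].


(0,1) stack=L1,L2; from [0,0,0]:
after L1 α=3/7: [48/7, 606/7, 264/7]
after L2 α=3/7: [4728/49, 5280/49, 2505/49]
→ [96, 108, 51]


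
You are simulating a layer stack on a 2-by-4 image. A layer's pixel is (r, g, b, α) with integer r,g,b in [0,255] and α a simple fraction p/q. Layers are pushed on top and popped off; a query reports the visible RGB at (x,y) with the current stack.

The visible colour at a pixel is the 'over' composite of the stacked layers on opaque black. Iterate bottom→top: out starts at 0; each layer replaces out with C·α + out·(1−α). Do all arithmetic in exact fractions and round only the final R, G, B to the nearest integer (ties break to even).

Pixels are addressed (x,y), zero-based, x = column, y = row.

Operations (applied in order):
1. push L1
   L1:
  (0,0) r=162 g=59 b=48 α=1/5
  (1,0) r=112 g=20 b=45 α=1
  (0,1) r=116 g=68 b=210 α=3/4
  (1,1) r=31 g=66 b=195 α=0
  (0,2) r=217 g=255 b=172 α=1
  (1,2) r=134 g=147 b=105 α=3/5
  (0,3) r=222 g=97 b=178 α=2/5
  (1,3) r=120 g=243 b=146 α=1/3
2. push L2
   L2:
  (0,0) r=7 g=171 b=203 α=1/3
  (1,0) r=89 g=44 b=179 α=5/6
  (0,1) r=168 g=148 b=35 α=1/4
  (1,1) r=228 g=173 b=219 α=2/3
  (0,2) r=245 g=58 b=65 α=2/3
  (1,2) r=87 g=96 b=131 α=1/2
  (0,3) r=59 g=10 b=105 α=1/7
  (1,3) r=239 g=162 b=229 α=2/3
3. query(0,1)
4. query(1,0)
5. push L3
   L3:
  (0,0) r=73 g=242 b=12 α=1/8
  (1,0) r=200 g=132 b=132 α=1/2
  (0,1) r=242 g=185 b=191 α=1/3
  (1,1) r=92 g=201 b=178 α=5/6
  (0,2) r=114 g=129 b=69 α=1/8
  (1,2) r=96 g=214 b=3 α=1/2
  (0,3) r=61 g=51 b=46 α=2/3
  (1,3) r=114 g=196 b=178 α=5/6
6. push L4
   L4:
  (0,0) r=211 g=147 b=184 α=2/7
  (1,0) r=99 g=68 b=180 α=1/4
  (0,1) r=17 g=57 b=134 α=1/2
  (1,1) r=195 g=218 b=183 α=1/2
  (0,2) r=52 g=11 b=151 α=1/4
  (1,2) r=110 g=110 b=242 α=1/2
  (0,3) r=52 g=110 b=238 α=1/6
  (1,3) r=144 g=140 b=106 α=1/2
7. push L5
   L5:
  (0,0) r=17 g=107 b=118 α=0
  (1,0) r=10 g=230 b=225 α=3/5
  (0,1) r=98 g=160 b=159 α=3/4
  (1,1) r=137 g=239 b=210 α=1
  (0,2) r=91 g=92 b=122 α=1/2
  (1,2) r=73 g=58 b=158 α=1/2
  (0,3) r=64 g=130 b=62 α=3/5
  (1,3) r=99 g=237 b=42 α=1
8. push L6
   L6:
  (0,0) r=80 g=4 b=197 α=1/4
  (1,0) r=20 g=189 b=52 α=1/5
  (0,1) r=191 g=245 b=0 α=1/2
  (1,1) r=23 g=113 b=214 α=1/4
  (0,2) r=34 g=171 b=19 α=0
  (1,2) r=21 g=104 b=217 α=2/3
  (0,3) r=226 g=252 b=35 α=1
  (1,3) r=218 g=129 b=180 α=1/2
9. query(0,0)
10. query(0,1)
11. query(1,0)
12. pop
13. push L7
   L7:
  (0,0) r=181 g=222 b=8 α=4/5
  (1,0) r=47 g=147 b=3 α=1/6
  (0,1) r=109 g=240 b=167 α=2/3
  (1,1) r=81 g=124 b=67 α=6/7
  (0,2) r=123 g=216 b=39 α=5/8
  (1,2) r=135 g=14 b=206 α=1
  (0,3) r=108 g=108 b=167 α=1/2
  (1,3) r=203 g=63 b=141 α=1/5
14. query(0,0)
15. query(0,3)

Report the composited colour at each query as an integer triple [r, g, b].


(0,1) stack=L1,L2; from [0,0,0]:
+L1 (α=3/4) → [87, 51, 315/2]
+L2 (α=1/4) → [429/4, 301/4, 1015/8]
rounded: [107, 75, 127]

query (1,0) [L1,L2] — begin 0,0,0
after L1 α=1: [112, 20, 45]
after L2 α=5/6: [557/6, 40, 470/3]
→ [93, 40, 157]

at x=0,y=0 over L1,L2,L3,L4,L5,L6:
+L1 (α=1/5) → [162/5, 59/5, 48/5]
+L2 (α=1/3) → [359/15, 973/15, 1111/15]
+L3 (α=1/8) → [451/15, 10441/120, 7957/120]
+L4 (α=2/7) → [1717/21, 17497/168, 16789/168]
+L5 (α=0) → [1717/21, 17497/168, 16789/168]
+L6 (α=1/4) → [2277/28, 17721/224, 27821/224]
= [81, 79, 124]

at x=0,y=1 over L1,L2,L3,L4,L5,L6:
+L1 (α=3/4) → [87, 51, 315/2]
+L2 (α=1/4) → [429/4, 301/4, 1015/8]
+L3 (α=1/3) → [913/6, 671/6, 593/4]
+L4 (α=1/2) → [1015/12, 1013/12, 1129/8]
+L5 (α=3/4) → [4543/48, 6773/48, 4945/32]
+L6 (α=1/2) → [13711/96, 18533/96, 4945/64]
rounded: [143, 193, 77]

(1,0) stack=L1,L2,L3,L4,L5,L6; from [0,0,0]:
after L1 α=1: [112, 20, 45]
after L2 α=5/6: [557/6, 40, 470/3]
after L3 α=1/2: [1757/12, 86, 433/3]
after L4 α=1/4: [2153/16, 163/2, 613/4]
after L5 α=3/5: [2393/40, 853/5, 1963/10]
after L6 α=1/5: [2593/50, 4357/25, 4186/25]
→ [52, 174, 167]

(0,0) stack=L1,L2,L3,L4,L5,L7; from [0,0,0]:
after L1 α=1/5: [162/5, 59/5, 48/5]
after L2 α=1/3: [359/15, 973/15, 1111/15]
after L3 α=1/8: [451/15, 10441/120, 7957/120]
after L4 α=2/7: [1717/21, 17497/168, 16789/168]
after L5 α=0: [1717/21, 17497/168, 16789/168]
after L7 α=4/5: [16921/105, 166681/840, 4433/168]
rounded: [161, 198, 26]

query (0,3) [L1,L2,L3,L4,L5,L7] — begin 0,0,0
L1 α=2/5: [444/5, 194/5, 356/5]
L2 α=1/7: [2959/35, 1214/35, 2661/35]
L3 α=2/3: [7229/105, 4784/105, 5881/105]
L4 α=1/6: [8321/126, 3547/63, 10879/126]
L5 α=3/5: [20417/315, 31664/315, 22597/315]
L7 α=1/2: [54437/630, 32842/315, 37601/315]
= [86, 104, 119]


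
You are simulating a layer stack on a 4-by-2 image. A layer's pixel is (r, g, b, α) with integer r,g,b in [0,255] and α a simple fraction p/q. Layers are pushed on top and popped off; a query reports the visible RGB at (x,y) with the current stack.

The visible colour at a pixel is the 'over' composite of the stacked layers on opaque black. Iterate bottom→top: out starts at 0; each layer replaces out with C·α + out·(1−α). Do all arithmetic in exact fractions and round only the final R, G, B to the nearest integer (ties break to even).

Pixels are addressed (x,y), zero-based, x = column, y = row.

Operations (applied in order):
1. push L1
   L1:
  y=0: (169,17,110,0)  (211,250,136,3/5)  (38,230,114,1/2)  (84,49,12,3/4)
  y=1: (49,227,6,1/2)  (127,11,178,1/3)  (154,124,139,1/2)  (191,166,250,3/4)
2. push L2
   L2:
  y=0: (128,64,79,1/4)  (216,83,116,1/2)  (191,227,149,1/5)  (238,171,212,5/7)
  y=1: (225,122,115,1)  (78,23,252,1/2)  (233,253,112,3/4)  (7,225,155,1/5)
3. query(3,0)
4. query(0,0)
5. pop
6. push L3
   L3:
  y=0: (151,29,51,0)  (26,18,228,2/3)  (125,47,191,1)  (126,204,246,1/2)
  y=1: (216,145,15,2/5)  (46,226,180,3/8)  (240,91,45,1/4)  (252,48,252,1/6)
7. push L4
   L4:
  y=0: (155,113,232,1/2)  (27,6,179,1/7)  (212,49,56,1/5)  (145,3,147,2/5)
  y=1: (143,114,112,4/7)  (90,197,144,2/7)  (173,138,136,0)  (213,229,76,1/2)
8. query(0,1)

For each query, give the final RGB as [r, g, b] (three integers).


(3,0) stack=L1,L2; from [0,0,0]:
L1 α=3/4: [63, 147/4, 9]
L2 α=5/7: [188, 1857/14, 154]
= [188, 133, 154]

query (0,0) [L1,L2] — begin 0,0,0
after L1 α=0: [0, 0, 0]
after L2 α=1/4: [32, 16, 79/4]
rounded: [32, 16, 20]

at x=0,y=1 over L1,L3,L4:
+L1 (α=1/2) → [49/2, 227/2, 3]
+L3 (α=2/5) → [1011/10, 1261/10, 39/5]
+L4 (α=4/7) → [8753/70, 8343/70, 2357/35]
rounded: [125, 119, 67]
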